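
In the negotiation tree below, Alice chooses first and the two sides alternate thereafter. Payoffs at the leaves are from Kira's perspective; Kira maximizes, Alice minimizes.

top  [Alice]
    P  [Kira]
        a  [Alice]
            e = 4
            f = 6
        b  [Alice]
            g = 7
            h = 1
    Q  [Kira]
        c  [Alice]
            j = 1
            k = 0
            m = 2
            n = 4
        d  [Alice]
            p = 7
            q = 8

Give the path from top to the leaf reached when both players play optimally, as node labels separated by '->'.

a (Alice): min(4, 6) = 4
b (Alice): min(7, 1) = 1
P (Kira): max(4, 1) = 4
c (Alice): min(1, 0, 2, 4) = 0
d (Alice): min(7, 8) = 7
Q (Kira): max(0, 7) = 7
top (Alice): min(4, 7) = 4
At top, Alice picks P (lowest: 4).
At P, Kira picks a (highest: 4).
At a, Alice picks e (lowest: 4).
Terminal value 4.

top -> P -> a -> e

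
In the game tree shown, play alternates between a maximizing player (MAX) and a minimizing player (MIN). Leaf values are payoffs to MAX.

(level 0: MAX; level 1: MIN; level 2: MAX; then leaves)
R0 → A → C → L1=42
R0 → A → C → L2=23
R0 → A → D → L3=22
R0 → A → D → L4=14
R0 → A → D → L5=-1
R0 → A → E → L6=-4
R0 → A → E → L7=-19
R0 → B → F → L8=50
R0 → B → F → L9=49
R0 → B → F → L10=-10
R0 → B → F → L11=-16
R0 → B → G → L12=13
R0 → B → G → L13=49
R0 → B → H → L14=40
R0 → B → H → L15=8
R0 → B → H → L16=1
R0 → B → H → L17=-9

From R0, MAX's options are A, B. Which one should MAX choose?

C (MAX): max(42, 23) = 42
D (MAX): max(22, 14, -1) = 22
E (MAX): max(-4, -19) = -4
A (MIN): min(42, 22, -4) = -4
F (MAX): max(50, 49, -10, -16) = 50
G (MAX): max(13, 49) = 49
H (MAX): max(40, 8, 1, -9) = 40
B (MIN): min(50, 49, 40) = 40
R0 (MAX): max(-4, 40) = 40
MAX at R0 wants the highest of {A=-4, B=40}, so chooses B.

B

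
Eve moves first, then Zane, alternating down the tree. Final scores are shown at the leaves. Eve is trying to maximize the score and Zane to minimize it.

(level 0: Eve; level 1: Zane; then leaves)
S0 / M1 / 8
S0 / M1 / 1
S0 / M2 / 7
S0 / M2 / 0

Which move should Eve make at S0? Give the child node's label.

M1 (Zane): min(8, 1) = 1
M2 (Zane): min(7, 0) = 0
S0 (Eve): max(1, 0) = 1
Eve at S0 wants the highest of {M1=1, M2=0}, so chooses M1.

M1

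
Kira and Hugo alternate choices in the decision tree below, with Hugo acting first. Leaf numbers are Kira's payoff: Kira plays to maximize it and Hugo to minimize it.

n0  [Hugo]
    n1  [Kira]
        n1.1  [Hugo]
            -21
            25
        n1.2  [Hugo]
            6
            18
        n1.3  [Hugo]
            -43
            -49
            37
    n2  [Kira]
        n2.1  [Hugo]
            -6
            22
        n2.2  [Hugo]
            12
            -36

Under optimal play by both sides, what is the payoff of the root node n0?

-6

n1.1 (Hugo): min(-21, 25) = -21
n1.2 (Hugo): min(6, 18) = 6
n1.3 (Hugo): min(-43, -49, 37) = -49
n1 (Kira): max(-21, 6, -49) = 6
n2.1 (Hugo): min(-6, 22) = -6
n2.2 (Hugo): min(12, -36) = -36
n2 (Kira): max(-6, -36) = -6
n0 (Hugo): min(6, -6) = -6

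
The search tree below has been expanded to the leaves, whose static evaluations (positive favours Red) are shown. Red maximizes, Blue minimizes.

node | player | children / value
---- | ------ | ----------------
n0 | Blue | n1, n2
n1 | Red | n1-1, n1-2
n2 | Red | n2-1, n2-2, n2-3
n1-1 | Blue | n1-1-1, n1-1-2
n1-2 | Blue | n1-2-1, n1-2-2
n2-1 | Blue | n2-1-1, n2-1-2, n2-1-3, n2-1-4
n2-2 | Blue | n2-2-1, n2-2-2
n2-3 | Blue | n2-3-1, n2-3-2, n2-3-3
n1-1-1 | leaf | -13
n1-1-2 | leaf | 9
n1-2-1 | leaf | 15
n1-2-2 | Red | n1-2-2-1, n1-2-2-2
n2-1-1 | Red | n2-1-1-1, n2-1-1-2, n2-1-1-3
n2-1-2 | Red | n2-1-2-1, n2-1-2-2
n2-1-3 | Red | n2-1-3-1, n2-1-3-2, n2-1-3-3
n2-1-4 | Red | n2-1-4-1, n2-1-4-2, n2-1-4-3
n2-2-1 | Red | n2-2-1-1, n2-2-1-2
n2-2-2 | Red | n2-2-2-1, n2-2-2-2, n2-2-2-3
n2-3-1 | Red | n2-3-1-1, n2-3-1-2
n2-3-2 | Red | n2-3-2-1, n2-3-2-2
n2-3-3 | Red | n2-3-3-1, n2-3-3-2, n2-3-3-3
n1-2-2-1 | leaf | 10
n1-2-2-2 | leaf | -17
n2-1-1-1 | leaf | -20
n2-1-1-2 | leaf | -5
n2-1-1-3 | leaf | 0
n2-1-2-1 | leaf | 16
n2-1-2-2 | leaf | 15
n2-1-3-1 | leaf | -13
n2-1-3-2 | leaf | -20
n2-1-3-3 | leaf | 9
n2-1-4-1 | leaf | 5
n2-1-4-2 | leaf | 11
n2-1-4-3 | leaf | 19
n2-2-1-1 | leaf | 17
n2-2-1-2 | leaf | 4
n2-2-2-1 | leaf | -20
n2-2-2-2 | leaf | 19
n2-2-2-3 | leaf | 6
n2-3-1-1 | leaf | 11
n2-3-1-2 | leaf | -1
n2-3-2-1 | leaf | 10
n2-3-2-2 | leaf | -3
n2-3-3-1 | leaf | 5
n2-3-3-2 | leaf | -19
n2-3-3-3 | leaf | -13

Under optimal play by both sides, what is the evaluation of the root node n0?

n1-1 (Blue): min(-13, 9) = -13
n1-2-2 (Red): max(10, -17) = 10
n1-2 (Blue): min(15, 10) = 10
n1 (Red): max(-13, 10) = 10
n2-1-1 (Red): max(-20, -5, 0) = 0
n2-1-2 (Red): max(16, 15) = 16
n2-1-3 (Red): max(-13, -20, 9) = 9
n2-1-4 (Red): max(5, 11, 19) = 19
n2-1 (Blue): min(0, 16, 9, 19) = 0
n2-2-1 (Red): max(17, 4) = 17
n2-2-2 (Red): max(-20, 19, 6) = 19
n2-2 (Blue): min(17, 19) = 17
n2-3-1 (Red): max(11, -1) = 11
n2-3-2 (Red): max(10, -3) = 10
n2-3-3 (Red): max(5, -19, -13) = 5
n2-3 (Blue): min(11, 10, 5) = 5
n2 (Red): max(0, 17, 5) = 17
n0 (Blue): min(10, 17) = 10

10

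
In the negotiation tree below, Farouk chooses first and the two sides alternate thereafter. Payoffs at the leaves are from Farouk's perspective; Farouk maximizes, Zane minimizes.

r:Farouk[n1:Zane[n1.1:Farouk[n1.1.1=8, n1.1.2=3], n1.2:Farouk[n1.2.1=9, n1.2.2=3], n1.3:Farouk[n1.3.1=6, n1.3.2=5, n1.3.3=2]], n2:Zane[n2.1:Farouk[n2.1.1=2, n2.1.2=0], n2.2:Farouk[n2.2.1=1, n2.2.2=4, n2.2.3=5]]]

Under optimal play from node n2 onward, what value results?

n2.1 (Farouk): max(2, 0) = 2
n2.2 (Farouk): max(1, 4, 5) = 5
n2 (Zane): min(2, 5) = 2

2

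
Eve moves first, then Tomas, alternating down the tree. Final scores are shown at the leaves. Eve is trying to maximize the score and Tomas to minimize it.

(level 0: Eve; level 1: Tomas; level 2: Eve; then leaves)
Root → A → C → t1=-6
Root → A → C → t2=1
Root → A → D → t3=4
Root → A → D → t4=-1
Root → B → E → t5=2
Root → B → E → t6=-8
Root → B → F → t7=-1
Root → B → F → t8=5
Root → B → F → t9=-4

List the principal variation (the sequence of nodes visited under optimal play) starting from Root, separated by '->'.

Root -> B -> E -> t5

C (Eve): max(-6, 1) = 1
D (Eve): max(4, -1) = 4
A (Tomas): min(1, 4) = 1
E (Eve): max(2, -8) = 2
F (Eve): max(-1, 5, -4) = 5
B (Tomas): min(2, 5) = 2
Root (Eve): max(1, 2) = 2
At Root, Eve picks B (highest: 2).
At B, Tomas picks E (lowest: 2).
At E, Eve picks t5 (highest: 2).
Terminal value 2.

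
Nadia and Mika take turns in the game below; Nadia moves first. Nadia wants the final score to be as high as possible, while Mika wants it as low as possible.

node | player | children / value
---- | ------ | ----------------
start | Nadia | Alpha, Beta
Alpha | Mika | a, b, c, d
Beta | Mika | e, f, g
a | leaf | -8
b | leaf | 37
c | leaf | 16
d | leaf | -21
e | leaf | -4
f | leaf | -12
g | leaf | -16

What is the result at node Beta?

-16

Beta (Mika): min(-4, -12, -16) = -16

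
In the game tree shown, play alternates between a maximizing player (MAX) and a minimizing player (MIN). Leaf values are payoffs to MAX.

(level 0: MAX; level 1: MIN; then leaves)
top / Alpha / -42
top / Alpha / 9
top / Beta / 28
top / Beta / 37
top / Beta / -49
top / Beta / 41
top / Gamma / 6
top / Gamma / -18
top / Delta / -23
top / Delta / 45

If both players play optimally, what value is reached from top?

-18

Alpha (MIN): min(-42, 9) = -42
Beta (MIN): min(28, 37, -49, 41) = -49
Gamma (MIN): min(6, -18) = -18
Delta (MIN): min(-23, 45) = -23
top (MAX): max(-42, -49, -18, -23) = -18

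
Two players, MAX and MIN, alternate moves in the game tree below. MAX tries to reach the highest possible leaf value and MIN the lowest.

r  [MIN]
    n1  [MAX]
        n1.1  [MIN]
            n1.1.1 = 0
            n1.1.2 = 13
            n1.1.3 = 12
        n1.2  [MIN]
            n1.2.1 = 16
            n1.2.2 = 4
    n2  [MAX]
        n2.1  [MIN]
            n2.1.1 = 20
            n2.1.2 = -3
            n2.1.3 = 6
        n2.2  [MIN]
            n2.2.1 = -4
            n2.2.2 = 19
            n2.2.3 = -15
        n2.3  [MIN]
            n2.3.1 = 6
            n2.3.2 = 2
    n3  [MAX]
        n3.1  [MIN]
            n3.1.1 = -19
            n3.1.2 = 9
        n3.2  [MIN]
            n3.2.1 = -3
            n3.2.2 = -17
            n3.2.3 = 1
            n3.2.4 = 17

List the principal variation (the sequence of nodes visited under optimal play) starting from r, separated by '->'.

r -> n3 -> n3.2 -> n3.2.2

n1.1 (MIN): min(0, 13, 12) = 0
n1.2 (MIN): min(16, 4) = 4
n1 (MAX): max(0, 4) = 4
n2.1 (MIN): min(20, -3, 6) = -3
n2.2 (MIN): min(-4, 19, -15) = -15
n2.3 (MIN): min(6, 2) = 2
n2 (MAX): max(-3, -15, 2) = 2
n3.1 (MIN): min(-19, 9) = -19
n3.2 (MIN): min(-3, -17, 1, 17) = -17
n3 (MAX): max(-19, -17) = -17
r (MIN): min(4, 2, -17) = -17
At r, MIN picks n3 (lowest: -17).
At n3, MAX picks n3.2 (highest: -17).
At n3.2, MIN picks n3.2.2 (lowest: -17).
Terminal value -17.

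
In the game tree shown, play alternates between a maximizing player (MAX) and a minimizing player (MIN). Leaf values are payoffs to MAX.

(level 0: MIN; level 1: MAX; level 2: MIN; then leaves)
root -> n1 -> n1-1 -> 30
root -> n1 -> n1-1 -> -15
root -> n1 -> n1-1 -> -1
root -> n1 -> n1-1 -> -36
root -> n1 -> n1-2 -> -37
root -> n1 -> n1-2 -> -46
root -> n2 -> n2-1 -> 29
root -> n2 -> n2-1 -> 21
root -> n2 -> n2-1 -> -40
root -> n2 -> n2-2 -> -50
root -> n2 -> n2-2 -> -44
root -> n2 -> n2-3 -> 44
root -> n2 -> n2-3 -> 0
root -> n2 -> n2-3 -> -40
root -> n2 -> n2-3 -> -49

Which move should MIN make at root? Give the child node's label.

n2

n1-1 (MIN): min(30, -15, -1, -36) = -36
n1-2 (MIN): min(-37, -46) = -46
n1 (MAX): max(-36, -46) = -36
n2-1 (MIN): min(29, 21, -40) = -40
n2-2 (MIN): min(-50, -44) = -50
n2-3 (MIN): min(44, 0, -40, -49) = -49
n2 (MAX): max(-40, -50, -49) = -40
root (MIN): min(-36, -40) = -40
MIN at root wants the lowest of {n1=-36, n2=-40}, so chooses n2.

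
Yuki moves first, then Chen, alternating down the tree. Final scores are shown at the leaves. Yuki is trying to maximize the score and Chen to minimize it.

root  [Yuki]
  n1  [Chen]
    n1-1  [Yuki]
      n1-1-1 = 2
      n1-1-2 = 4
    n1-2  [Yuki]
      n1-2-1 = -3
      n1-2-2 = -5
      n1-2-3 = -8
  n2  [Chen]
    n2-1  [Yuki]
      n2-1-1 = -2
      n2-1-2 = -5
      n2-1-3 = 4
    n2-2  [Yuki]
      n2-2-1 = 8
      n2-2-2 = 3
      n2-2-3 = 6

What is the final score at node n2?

n2-1 (Yuki): max(-2, -5, 4) = 4
n2-2 (Yuki): max(8, 3, 6) = 8
n2 (Chen): min(4, 8) = 4

4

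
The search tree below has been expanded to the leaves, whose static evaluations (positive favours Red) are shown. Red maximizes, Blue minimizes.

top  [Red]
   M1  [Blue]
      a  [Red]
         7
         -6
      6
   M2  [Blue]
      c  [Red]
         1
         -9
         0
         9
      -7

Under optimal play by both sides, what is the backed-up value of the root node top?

6

a (Red): max(7, -6) = 7
M1 (Blue): min(7, 6) = 6
c (Red): max(1, -9, 0, 9) = 9
M2 (Blue): min(9, -7) = -7
top (Red): max(6, -7) = 6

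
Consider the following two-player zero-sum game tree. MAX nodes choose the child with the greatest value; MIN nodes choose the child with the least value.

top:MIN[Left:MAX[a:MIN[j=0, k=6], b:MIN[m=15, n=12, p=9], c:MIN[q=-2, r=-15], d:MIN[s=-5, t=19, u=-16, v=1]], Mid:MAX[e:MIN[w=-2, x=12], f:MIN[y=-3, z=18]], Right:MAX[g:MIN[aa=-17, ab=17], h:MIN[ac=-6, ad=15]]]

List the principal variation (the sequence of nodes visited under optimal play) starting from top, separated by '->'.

a (MIN): min(0, 6) = 0
b (MIN): min(15, 12, 9) = 9
c (MIN): min(-2, -15) = -15
d (MIN): min(-5, 19, -16, 1) = -16
Left (MAX): max(0, 9, -15, -16) = 9
e (MIN): min(-2, 12) = -2
f (MIN): min(-3, 18) = -3
Mid (MAX): max(-2, -3) = -2
g (MIN): min(-17, 17) = -17
h (MIN): min(-6, 15) = -6
Right (MAX): max(-17, -6) = -6
top (MIN): min(9, -2, -6) = -6
At top, MIN picks Right (lowest: -6).
At Right, MAX picks h (highest: -6).
At h, MIN picks ac (lowest: -6).
Terminal value -6.

top -> Right -> h -> ac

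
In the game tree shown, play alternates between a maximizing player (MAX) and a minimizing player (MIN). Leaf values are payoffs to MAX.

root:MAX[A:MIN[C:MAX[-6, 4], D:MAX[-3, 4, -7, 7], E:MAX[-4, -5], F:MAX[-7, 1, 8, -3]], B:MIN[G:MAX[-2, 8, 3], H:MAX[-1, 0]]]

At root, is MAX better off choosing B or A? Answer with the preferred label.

B

G (MAX): max(-2, 8, 3) = 8
H (MAX): max(-1, 0) = 0
B (MIN): min(8, 0) = 0
C (MAX): max(-6, 4) = 4
D (MAX): max(-3, 4, -7, 7) = 7
E (MAX): max(-4, -5) = -4
F (MAX): max(-7, 1, 8, -3) = 8
A (MIN): min(4, 7, -4, 8) = -4
MAX prefers the higher value; B=0, A=-4. B is better since 0 > -4.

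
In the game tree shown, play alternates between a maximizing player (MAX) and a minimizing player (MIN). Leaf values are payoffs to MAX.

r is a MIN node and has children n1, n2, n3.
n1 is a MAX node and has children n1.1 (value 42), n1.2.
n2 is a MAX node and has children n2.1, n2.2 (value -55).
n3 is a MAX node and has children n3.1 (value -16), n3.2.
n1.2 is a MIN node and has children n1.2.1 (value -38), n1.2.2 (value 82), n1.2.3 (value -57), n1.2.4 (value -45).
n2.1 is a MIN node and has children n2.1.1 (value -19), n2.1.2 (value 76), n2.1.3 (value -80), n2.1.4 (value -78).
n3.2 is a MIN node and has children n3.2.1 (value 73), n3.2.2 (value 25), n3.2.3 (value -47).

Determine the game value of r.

n1.2 (MIN): min(-38, 82, -57, -45) = -57
n1 (MAX): max(42, -57) = 42
n2.1 (MIN): min(-19, 76, -80, -78) = -80
n2 (MAX): max(-80, -55) = -55
n3.2 (MIN): min(73, 25, -47) = -47
n3 (MAX): max(-16, -47) = -16
r (MIN): min(42, -55, -16) = -55

-55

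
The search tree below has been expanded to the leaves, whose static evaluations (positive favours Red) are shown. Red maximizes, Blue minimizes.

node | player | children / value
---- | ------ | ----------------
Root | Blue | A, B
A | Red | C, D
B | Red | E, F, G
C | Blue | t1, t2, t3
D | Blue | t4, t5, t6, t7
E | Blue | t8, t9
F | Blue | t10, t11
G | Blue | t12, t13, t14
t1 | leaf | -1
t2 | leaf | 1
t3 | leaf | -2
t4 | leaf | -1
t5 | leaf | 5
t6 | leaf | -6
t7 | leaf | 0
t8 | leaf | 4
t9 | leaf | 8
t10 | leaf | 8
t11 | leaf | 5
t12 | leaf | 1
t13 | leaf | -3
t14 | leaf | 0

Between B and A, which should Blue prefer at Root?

E (Blue): min(4, 8) = 4
F (Blue): min(8, 5) = 5
G (Blue): min(1, -3, 0) = -3
B (Red): max(4, 5, -3) = 5
C (Blue): min(-1, 1, -2) = -2
D (Blue): min(-1, 5, -6, 0) = -6
A (Red): max(-2, -6) = -2
Blue prefers the lower value; B=5, A=-2. A is better since -2 < 5.

A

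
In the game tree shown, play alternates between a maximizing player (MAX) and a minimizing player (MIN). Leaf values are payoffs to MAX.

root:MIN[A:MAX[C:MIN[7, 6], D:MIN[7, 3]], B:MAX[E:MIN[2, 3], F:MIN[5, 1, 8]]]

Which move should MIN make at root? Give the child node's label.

C (MIN): min(7, 6) = 6
D (MIN): min(7, 3) = 3
A (MAX): max(6, 3) = 6
E (MIN): min(2, 3) = 2
F (MIN): min(5, 1, 8) = 1
B (MAX): max(2, 1) = 2
root (MIN): min(6, 2) = 2
MIN at root wants the lowest of {A=6, B=2}, so chooses B.

B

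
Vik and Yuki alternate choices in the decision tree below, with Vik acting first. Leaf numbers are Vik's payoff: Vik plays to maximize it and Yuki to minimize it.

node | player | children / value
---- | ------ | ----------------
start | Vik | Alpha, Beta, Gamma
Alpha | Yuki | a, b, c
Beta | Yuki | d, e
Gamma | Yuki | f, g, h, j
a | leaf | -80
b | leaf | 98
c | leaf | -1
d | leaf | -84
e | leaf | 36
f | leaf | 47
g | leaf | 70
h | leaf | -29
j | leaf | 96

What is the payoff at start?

-29

Alpha (Yuki): min(-80, 98, -1) = -80
Beta (Yuki): min(-84, 36) = -84
Gamma (Yuki): min(47, 70, -29, 96) = -29
start (Vik): max(-80, -84, -29) = -29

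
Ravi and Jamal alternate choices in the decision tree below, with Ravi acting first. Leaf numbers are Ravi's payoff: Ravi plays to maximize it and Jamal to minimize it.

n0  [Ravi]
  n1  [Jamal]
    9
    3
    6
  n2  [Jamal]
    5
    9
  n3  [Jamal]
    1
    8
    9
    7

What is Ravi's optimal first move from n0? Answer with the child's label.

n1 (Jamal): min(9, 3, 6) = 3
n2 (Jamal): min(5, 9) = 5
n3 (Jamal): min(1, 8, 9, 7) = 1
n0 (Ravi): max(3, 5, 1) = 5
Ravi at n0 wants the highest of {n1=3, n2=5, n3=1}, so chooses n2.

n2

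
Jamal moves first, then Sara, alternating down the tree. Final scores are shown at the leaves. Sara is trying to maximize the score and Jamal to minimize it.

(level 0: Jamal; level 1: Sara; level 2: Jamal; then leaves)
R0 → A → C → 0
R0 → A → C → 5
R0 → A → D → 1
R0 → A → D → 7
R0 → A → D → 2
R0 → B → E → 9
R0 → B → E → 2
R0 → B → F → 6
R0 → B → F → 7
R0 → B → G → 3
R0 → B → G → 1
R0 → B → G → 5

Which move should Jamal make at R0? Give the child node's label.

A

C (Jamal): min(0, 5) = 0
D (Jamal): min(1, 7, 2) = 1
A (Sara): max(0, 1) = 1
E (Jamal): min(9, 2) = 2
F (Jamal): min(6, 7) = 6
G (Jamal): min(3, 1, 5) = 1
B (Sara): max(2, 6, 1) = 6
R0 (Jamal): min(1, 6) = 1
Jamal at R0 wants the lowest of {A=1, B=6}, so chooses A.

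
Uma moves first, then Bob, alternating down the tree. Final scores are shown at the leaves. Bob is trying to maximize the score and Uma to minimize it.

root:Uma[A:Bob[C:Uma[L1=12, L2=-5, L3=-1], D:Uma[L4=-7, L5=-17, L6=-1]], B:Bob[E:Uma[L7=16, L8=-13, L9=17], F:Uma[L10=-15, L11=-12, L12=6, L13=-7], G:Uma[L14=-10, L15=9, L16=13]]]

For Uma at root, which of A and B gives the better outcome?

B

C (Uma): min(12, -5, -1) = -5
D (Uma): min(-7, -17, -1) = -17
A (Bob): max(-5, -17) = -5
E (Uma): min(16, -13, 17) = -13
F (Uma): min(-15, -12, 6, -7) = -15
G (Uma): min(-10, 9, 13) = -10
B (Bob): max(-13, -15, -10) = -10
Uma prefers the lower value; A=-5, B=-10. B is better since -10 < -5.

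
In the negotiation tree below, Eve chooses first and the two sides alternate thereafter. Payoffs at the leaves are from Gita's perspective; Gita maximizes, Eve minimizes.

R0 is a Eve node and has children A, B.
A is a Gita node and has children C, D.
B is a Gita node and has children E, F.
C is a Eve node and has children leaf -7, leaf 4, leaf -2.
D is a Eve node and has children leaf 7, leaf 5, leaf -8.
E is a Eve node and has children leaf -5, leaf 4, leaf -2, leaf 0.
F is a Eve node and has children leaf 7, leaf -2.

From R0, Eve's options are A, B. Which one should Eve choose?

C (Eve): min(-7, 4, -2) = -7
D (Eve): min(7, 5, -8) = -8
A (Gita): max(-7, -8) = -7
E (Eve): min(-5, 4, -2, 0) = -5
F (Eve): min(7, -2) = -2
B (Gita): max(-5, -2) = -2
R0 (Eve): min(-7, -2) = -7
Eve at R0 wants the lowest of {A=-7, B=-2}, so chooses A.

A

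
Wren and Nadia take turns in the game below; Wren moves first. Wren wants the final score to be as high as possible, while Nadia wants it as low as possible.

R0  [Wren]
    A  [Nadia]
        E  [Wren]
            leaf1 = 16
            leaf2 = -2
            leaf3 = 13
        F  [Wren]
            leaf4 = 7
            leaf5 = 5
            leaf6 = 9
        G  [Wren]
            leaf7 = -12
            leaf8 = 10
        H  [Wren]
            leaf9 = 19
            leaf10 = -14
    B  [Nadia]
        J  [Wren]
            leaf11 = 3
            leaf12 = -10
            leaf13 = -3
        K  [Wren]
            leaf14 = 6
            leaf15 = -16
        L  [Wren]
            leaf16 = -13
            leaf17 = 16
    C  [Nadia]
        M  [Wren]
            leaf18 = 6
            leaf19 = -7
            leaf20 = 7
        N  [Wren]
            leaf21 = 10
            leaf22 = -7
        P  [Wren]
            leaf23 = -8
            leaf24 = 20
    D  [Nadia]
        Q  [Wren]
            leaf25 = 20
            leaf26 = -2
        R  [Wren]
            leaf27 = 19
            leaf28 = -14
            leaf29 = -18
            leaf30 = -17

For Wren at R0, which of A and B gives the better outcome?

E (Wren): max(16, -2, 13) = 16
F (Wren): max(7, 5, 9) = 9
G (Wren): max(-12, 10) = 10
H (Wren): max(19, -14) = 19
A (Nadia): min(16, 9, 10, 19) = 9
J (Wren): max(3, -10, -3) = 3
K (Wren): max(6, -16) = 6
L (Wren): max(-13, 16) = 16
B (Nadia): min(3, 6, 16) = 3
Wren prefers the higher value; A=9, B=3. A is better since 9 > 3.

A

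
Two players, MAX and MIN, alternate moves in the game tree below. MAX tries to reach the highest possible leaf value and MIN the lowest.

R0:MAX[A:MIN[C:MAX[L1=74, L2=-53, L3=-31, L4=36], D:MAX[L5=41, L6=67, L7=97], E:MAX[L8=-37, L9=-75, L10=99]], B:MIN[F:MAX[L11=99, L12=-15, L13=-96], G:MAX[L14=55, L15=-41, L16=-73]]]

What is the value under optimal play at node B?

55

F (MAX): max(99, -15, -96) = 99
G (MAX): max(55, -41, -73) = 55
B (MIN): min(99, 55) = 55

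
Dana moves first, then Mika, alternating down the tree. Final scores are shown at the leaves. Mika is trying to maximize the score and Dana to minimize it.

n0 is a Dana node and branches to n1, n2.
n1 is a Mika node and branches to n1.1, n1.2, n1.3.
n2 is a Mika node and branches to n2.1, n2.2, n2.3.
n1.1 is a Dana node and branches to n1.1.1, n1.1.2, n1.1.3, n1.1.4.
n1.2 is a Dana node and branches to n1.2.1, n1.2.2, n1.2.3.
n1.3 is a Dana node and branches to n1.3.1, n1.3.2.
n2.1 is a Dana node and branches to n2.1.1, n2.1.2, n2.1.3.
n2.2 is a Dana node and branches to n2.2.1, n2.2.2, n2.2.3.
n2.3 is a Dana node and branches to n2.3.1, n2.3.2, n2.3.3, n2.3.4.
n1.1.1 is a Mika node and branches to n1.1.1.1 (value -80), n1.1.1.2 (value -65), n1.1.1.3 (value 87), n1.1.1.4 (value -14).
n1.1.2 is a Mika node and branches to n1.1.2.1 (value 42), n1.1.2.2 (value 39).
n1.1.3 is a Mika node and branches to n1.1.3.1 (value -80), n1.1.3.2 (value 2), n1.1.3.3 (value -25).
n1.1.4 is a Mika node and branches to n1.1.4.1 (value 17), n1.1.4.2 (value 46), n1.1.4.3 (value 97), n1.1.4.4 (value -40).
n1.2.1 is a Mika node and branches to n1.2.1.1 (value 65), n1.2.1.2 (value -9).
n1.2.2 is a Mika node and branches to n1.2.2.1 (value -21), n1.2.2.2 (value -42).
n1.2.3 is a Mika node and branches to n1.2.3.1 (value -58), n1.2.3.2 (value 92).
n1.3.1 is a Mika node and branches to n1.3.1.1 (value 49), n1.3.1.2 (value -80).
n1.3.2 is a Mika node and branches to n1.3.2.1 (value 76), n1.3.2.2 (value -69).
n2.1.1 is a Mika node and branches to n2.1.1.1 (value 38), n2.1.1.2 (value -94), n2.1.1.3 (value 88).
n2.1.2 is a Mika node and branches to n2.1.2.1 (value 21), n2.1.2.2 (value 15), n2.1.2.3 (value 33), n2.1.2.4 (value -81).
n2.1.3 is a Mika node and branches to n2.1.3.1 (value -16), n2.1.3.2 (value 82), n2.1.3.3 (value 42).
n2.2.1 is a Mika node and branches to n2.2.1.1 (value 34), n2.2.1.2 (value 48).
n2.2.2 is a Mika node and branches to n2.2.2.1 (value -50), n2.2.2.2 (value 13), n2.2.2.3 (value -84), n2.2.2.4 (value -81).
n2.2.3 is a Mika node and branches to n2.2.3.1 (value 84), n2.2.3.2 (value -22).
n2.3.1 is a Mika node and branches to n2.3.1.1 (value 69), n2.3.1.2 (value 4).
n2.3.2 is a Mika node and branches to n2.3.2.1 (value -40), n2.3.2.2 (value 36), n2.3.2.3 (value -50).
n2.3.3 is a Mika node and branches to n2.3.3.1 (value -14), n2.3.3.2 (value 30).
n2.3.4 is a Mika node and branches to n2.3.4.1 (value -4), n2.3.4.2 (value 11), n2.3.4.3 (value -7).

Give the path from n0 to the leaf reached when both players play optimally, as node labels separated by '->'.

n1.1.1 (Mika): max(-80, -65, 87, -14) = 87
n1.1.2 (Mika): max(42, 39) = 42
n1.1.3 (Mika): max(-80, 2, -25) = 2
n1.1.4 (Mika): max(17, 46, 97, -40) = 97
n1.1 (Dana): min(87, 42, 2, 97) = 2
n1.2.1 (Mika): max(65, -9) = 65
n1.2.2 (Mika): max(-21, -42) = -21
n1.2.3 (Mika): max(-58, 92) = 92
n1.2 (Dana): min(65, -21, 92) = -21
n1.3.1 (Mika): max(49, -80) = 49
n1.3.2 (Mika): max(76, -69) = 76
n1.3 (Dana): min(49, 76) = 49
n1 (Mika): max(2, -21, 49) = 49
n2.1.1 (Mika): max(38, -94, 88) = 88
n2.1.2 (Mika): max(21, 15, 33, -81) = 33
n2.1.3 (Mika): max(-16, 82, 42) = 82
n2.1 (Dana): min(88, 33, 82) = 33
n2.2.1 (Mika): max(34, 48) = 48
n2.2.2 (Mika): max(-50, 13, -84, -81) = 13
n2.2.3 (Mika): max(84, -22) = 84
n2.2 (Dana): min(48, 13, 84) = 13
n2.3.1 (Mika): max(69, 4) = 69
n2.3.2 (Mika): max(-40, 36, -50) = 36
n2.3.3 (Mika): max(-14, 30) = 30
n2.3.4 (Mika): max(-4, 11, -7) = 11
n2.3 (Dana): min(69, 36, 30, 11) = 11
n2 (Mika): max(33, 13, 11) = 33
n0 (Dana): min(49, 33) = 33
At n0, Dana picks n2 (lowest: 33).
At n2, Mika picks n2.1 (highest: 33).
At n2.1, Dana picks n2.1.2 (lowest: 33).
At n2.1.2, Mika picks n2.1.2.3 (highest: 33).
Terminal value 33.

n0 -> n2 -> n2.1 -> n2.1.2 -> n2.1.2.3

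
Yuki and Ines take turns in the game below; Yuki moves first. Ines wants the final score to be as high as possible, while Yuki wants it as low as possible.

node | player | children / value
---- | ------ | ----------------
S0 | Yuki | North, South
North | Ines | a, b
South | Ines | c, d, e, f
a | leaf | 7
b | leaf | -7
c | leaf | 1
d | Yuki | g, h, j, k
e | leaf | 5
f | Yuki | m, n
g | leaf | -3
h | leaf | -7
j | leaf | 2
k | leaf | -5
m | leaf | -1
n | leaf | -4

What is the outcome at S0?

North (Ines): max(7, -7) = 7
d (Yuki): min(-3, -7, 2, -5) = -7
f (Yuki): min(-1, -4) = -4
South (Ines): max(1, -7, 5, -4) = 5
S0 (Yuki): min(7, 5) = 5

5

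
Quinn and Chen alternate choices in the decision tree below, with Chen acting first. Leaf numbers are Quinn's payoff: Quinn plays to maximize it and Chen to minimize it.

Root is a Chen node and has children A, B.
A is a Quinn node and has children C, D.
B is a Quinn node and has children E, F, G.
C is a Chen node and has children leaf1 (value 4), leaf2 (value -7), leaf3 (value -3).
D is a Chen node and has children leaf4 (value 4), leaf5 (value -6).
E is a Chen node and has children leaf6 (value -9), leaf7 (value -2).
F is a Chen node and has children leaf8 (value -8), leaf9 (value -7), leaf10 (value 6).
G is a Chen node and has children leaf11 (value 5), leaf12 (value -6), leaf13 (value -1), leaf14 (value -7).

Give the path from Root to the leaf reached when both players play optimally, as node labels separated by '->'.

Root -> B -> G -> leaf14

C (Chen): min(4, -7, -3) = -7
D (Chen): min(4, -6) = -6
A (Quinn): max(-7, -6) = -6
E (Chen): min(-9, -2) = -9
F (Chen): min(-8, -7, 6) = -8
G (Chen): min(5, -6, -1, -7) = -7
B (Quinn): max(-9, -8, -7) = -7
Root (Chen): min(-6, -7) = -7
At Root, Chen picks B (lowest: -7).
At B, Quinn picks G (highest: -7).
At G, Chen picks leaf14 (lowest: -7).
Terminal value -7.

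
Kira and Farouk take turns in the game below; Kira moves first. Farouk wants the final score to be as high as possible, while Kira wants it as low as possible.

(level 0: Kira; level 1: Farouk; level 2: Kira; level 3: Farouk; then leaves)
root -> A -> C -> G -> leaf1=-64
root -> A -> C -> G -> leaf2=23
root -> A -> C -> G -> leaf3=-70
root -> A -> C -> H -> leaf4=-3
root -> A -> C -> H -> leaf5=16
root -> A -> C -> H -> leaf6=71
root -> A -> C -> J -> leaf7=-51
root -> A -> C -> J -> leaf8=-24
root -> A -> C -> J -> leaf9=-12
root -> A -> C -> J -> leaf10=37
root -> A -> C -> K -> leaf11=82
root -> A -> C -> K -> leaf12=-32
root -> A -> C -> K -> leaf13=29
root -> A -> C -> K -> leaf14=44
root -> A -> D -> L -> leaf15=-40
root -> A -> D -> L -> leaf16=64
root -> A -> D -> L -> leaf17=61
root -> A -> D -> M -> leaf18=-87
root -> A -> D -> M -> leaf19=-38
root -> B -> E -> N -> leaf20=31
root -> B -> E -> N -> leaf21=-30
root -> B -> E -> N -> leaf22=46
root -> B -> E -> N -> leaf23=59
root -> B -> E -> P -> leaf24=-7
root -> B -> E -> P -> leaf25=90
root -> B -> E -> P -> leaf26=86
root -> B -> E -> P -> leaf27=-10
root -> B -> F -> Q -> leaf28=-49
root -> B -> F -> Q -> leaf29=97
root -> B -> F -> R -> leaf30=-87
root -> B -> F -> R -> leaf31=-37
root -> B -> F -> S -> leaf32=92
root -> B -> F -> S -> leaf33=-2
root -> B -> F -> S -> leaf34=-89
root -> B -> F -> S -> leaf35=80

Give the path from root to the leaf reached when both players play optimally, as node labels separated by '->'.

root -> A -> C -> G -> leaf2

G (Farouk): max(-64, 23, -70) = 23
H (Farouk): max(-3, 16, 71) = 71
J (Farouk): max(-51, -24, -12, 37) = 37
K (Farouk): max(82, -32, 29, 44) = 82
C (Kira): min(23, 71, 37, 82) = 23
L (Farouk): max(-40, 64, 61) = 64
M (Farouk): max(-87, -38) = -38
D (Kira): min(64, -38) = -38
A (Farouk): max(23, -38) = 23
N (Farouk): max(31, -30, 46, 59) = 59
P (Farouk): max(-7, 90, 86, -10) = 90
E (Kira): min(59, 90) = 59
Q (Farouk): max(-49, 97) = 97
R (Farouk): max(-87, -37) = -37
S (Farouk): max(92, -2, -89, 80) = 92
F (Kira): min(97, -37, 92) = -37
B (Farouk): max(59, -37) = 59
root (Kira): min(23, 59) = 23
At root, Kira picks A (lowest: 23).
At A, Farouk picks C (highest: 23).
At C, Kira picks G (lowest: 23).
At G, Farouk picks leaf2 (highest: 23).
Terminal value 23.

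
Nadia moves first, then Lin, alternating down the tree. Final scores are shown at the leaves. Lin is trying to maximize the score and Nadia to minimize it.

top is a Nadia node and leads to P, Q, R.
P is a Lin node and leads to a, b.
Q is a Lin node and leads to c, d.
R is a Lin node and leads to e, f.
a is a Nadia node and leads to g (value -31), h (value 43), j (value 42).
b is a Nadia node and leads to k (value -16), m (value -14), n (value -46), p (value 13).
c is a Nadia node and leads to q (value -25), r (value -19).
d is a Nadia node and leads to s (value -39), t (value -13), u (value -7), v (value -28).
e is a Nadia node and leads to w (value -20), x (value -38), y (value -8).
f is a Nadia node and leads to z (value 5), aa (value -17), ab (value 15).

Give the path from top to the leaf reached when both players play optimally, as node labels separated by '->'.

top -> P -> a -> g

a (Nadia): min(-31, 43, 42) = -31
b (Nadia): min(-16, -14, -46, 13) = -46
P (Lin): max(-31, -46) = -31
c (Nadia): min(-25, -19) = -25
d (Nadia): min(-39, -13, -7, -28) = -39
Q (Lin): max(-25, -39) = -25
e (Nadia): min(-20, -38, -8) = -38
f (Nadia): min(5, -17, 15) = -17
R (Lin): max(-38, -17) = -17
top (Nadia): min(-31, -25, -17) = -31
At top, Nadia picks P (lowest: -31).
At P, Lin picks a (highest: -31).
At a, Nadia picks g (lowest: -31).
Terminal value -31.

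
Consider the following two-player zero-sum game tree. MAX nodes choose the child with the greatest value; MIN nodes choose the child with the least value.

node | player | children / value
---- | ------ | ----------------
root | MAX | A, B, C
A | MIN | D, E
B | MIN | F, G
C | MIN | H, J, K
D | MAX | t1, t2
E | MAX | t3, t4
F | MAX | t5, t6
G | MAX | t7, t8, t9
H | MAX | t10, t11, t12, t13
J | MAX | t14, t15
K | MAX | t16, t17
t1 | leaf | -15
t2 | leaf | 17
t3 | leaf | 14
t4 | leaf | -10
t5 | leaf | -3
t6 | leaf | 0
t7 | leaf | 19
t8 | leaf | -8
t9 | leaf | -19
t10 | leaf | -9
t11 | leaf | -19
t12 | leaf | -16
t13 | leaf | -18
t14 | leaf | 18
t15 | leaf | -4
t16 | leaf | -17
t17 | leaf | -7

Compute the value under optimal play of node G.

19

G (MAX): max(19, -8, -19) = 19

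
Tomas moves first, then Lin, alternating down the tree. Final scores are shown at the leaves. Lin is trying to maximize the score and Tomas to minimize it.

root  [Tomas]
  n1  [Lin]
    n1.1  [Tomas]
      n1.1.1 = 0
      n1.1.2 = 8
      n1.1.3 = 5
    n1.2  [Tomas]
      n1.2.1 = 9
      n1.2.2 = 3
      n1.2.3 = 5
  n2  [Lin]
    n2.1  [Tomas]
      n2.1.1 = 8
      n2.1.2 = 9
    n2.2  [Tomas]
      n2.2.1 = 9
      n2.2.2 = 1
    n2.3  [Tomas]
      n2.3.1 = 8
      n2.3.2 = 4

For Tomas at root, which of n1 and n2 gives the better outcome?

n1

n1.1 (Tomas): min(0, 8, 5) = 0
n1.2 (Tomas): min(9, 3, 5) = 3
n1 (Lin): max(0, 3) = 3
n2.1 (Tomas): min(8, 9) = 8
n2.2 (Tomas): min(9, 1) = 1
n2.3 (Tomas): min(8, 4) = 4
n2 (Lin): max(8, 1, 4) = 8
Tomas prefers the lower value; n1=3, n2=8. n1 is better since 3 < 8.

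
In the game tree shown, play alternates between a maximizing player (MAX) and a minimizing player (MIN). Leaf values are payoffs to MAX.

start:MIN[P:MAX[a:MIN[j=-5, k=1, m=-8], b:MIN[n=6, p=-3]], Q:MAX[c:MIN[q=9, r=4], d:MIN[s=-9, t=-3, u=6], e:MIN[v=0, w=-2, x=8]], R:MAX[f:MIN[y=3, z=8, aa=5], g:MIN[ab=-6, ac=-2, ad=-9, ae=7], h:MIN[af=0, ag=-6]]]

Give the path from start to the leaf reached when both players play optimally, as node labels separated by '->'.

a (MIN): min(-5, 1, -8) = -8
b (MIN): min(6, -3) = -3
P (MAX): max(-8, -3) = -3
c (MIN): min(9, 4) = 4
d (MIN): min(-9, -3, 6) = -9
e (MIN): min(0, -2, 8) = -2
Q (MAX): max(4, -9, -2) = 4
f (MIN): min(3, 8, 5) = 3
g (MIN): min(-6, -2, -9, 7) = -9
h (MIN): min(0, -6) = -6
R (MAX): max(3, -9, -6) = 3
start (MIN): min(-3, 4, 3) = -3
At start, MIN picks P (lowest: -3).
At P, MAX picks b (highest: -3).
At b, MIN picks p (lowest: -3).
Terminal value -3.

start -> P -> b -> p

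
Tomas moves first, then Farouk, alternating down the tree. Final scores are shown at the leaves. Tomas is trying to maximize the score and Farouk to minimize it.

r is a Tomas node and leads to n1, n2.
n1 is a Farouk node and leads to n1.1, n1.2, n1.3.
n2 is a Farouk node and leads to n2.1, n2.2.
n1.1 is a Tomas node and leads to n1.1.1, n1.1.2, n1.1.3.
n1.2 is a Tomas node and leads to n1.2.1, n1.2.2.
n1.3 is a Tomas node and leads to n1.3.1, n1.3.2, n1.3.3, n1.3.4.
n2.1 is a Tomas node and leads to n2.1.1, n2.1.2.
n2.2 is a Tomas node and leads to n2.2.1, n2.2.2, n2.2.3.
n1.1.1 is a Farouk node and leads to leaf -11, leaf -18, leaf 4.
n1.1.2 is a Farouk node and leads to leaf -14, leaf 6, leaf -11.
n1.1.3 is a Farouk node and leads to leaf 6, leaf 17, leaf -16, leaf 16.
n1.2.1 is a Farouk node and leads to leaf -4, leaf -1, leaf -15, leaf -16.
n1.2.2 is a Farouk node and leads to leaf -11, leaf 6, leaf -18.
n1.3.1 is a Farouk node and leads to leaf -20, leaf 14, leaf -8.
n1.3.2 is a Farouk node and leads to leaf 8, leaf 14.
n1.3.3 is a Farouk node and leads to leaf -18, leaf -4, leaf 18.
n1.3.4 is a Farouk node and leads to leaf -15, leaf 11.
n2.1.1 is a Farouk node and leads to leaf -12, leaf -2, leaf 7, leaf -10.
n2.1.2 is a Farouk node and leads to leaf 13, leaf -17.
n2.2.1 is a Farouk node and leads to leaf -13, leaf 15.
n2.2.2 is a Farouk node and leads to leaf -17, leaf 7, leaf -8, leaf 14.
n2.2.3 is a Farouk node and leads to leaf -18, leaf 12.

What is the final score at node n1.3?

8

n1.3.1 (Farouk): min(-20, 14, -8) = -20
n1.3.2 (Farouk): min(8, 14) = 8
n1.3.3 (Farouk): min(-18, -4, 18) = -18
n1.3.4 (Farouk): min(-15, 11) = -15
n1.3 (Tomas): max(-20, 8, -18, -15) = 8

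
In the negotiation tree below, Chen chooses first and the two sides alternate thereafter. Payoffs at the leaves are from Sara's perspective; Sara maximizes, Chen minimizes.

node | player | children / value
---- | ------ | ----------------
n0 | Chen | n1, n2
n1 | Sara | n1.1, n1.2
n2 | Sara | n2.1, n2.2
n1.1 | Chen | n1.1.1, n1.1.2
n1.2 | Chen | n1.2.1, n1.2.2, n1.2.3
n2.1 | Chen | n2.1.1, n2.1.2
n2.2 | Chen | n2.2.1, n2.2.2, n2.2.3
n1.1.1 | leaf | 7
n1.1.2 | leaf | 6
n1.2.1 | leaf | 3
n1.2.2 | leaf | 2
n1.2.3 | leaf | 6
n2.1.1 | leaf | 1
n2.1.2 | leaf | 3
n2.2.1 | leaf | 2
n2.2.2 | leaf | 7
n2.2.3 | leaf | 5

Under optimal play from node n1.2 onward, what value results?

n1.2 (Chen): min(3, 2, 6) = 2

2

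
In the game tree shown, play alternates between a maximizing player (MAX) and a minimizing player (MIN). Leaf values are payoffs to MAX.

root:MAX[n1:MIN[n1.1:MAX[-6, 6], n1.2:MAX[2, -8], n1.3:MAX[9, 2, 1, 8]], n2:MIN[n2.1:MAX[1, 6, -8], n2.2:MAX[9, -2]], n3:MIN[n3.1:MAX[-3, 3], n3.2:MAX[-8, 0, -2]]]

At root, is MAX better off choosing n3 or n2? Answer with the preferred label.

n3.1 (MAX): max(-3, 3) = 3
n3.2 (MAX): max(-8, 0, -2) = 0
n3 (MIN): min(3, 0) = 0
n2.1 (MAX): max(1, 6, -8) = 6
n2.2 (MAX): max(9, -2) = 9
n2 (MIN): min(6, 9) = 6
MAX prefers the higher value; n3=0, n2=6. n2 is better since 6 > 0.

n2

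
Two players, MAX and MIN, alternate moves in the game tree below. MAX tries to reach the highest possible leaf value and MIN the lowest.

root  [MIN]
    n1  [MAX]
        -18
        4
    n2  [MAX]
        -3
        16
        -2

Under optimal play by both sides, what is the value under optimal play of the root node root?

n1 (MAX): max(-18, 4) = 4
n2 (MAX): max(-3, 16, -2) = 16
root (MIN): min(4, 16) = 4

4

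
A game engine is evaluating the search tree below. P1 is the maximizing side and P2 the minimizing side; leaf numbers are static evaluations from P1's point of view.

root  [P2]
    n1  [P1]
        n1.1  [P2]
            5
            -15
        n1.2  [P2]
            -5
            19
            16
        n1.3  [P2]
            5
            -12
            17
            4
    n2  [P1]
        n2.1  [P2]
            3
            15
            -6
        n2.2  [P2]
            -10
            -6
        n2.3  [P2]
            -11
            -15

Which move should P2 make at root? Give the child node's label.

n2

n1.1 (P2): min(5, -15) = -15
n1.2 (P2): min(-5, 19, 16) = -5
n1.3 (P2): min(5, -12, 17, 4) = -12
n1 (P1): max(-15, -5, -12) = -5
n2.1 (P2): min(3, 15, -6) = -6
n2.2 (P2): min(-10, -6) = -10
n2.3 (P2): min(-11, -15) = -15
n2 (P1): max(-6, -10, -15) = -6
root (P2): min(-5, -6) = -6
P2 at root wants the lowest of {n1=-5, n2=-6}, so chooses n2.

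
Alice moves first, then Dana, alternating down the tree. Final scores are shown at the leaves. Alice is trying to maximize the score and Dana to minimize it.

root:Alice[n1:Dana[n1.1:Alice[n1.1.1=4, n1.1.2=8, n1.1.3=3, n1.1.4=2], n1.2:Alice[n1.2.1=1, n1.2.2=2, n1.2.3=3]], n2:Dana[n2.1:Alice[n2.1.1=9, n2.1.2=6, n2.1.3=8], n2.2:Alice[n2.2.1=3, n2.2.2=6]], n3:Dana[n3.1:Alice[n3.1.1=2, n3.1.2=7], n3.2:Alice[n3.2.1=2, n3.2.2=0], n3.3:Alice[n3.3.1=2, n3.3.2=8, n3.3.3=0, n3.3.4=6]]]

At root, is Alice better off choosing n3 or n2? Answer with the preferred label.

n2

n3.1 (Alice): max(2, 7) = 7
n3.2 (Alice): max(2, 0) = 2
n3.3 (Alice): max(2, 8, 0, 6) = 8
n3 (Dana): min(7, 2, 8) = 2
n2.1 (Alice): max(9, 6, 8) = 9
n2.2 (Alice): max(3, 6) = 6
n2 (Dana): min(9, 6) = 6
Alice prefers the higher value; n3=2, n2=6. n2 is better since 6 > 2.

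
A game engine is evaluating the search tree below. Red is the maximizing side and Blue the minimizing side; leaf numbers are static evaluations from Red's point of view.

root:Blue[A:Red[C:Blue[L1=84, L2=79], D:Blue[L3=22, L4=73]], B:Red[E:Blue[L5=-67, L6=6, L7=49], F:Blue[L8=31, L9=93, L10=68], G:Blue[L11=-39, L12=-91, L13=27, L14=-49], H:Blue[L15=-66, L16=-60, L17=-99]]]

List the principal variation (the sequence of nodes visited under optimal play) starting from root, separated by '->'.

root -> B -> F -> L8

C (Blue): min(84, 79) = 79
D (Blue): min(22, 73) = 22
A (Red): max(79, 22) = 79
E (Blue): min(-67, 6, 49) = -67
F (Blue): min(31, 93, 68) = 31
G (Blue): min(-39, -91, 27, -49) = -91
H (Blue): min(-66, -60, -99) = -99
B (Red): max(-67, 31, -91, -99) = 31
root (Blue): min(79, 31) = 31
At root, Blue picks B (lowest: 31).
At B, Red picks F (highest: 31).
At F, Blue picks L8 (lowest: 31).
Terminal value 31.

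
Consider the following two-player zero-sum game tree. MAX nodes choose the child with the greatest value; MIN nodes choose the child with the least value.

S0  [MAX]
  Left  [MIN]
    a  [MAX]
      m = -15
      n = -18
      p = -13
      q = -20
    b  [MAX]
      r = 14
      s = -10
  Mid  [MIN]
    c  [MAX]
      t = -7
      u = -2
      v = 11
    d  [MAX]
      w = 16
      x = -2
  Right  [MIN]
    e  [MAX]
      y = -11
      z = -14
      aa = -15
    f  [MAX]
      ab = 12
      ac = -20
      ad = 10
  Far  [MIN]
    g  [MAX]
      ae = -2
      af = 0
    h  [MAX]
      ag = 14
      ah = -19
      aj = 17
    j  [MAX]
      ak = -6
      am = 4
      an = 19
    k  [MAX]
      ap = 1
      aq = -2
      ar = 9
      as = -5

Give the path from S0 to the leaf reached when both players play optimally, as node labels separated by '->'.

S0 -> Mid -> c -> v

a (MAX): max(-15, -18, -13, -20) = -13
b (MAX): max(14, -10) = 14
Left (MIN): min(-13, 14) = -13
c (MAX): max(-7, -2, 11) = 11
d (MAX): max(16, -2) = 16
Mid (MIN): min(11, 16) = 11
e (MAX): max(-11, -14, -15) = -11
f (MAX): max(12, -20, 10) = 12
Right (MIN): min(-11, 12) = -11
g (MAX): max(-2, 0) = 0
h (MAX): max(14, -19, 17) = 17
j (MAX): max(-6, 4, 19) = 19
k (MAX): max(1, -2, 9, -5) = 9
Far (MIN): min(0, 17, 19, 9) = 0
S0 (MAX): max(-13, 11, -11, 0) = 11
At S0, MAX picks Mid (highest: 11).
At Mid, MIN picks c (lowest: 11).
At c, MAX picks v (highest: 11).
Terminal value 11.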